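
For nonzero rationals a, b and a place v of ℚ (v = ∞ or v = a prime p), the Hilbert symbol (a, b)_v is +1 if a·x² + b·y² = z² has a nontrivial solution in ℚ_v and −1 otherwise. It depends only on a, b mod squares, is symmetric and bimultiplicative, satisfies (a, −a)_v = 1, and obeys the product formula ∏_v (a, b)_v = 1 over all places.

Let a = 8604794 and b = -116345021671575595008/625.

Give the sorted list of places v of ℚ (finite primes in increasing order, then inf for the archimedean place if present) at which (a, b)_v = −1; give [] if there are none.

(a, b) ≡ (74, -682) mod (ℚ^×)²; places V = {2, 3, 5, 11, 31, 37, ∞}.
(a,b)_31: α=2, u≡26; β=5, v≡16 (mod 31); (26|31)=-1, (16|31)=+1; sign (−1)^0·-1^5·+1^2 = -1.
(a,b)_5: α=0, u≡4; β=-4, v≡2 (mod 5); (4|5)=+1, (2|5)=-1; sign (−1)^0·+1^-4·-1^0 = +1.
(a,b)_11: α=2, u≡10; β=5, v≡1 (mod 11); (10|11)=-1, (1|11)=+1; sign (−1)^0·-1^5·+1^2 = -1.
(a,b)_3: α=0, u≡2; β=2, v≡2 (mod 3); (2|3)=-1, (2|3)=-1; sign (−1)^0·-1^2·-1^0 = +1.
(a,b)_∞: sgn(74)=+, sgn(-682)=−, so +1.
(a,b)_2: α=1, β=11; u≡5, v≡3 (mod 8); ε(u)ε(v)=0·1, αω(v)=1·1, βω(u)=11·1; sum ≡ 0  ⇒  +1.
(a,b)_37: α=1, u≡17; β=2, v≡16 (mod 37); (17|37)=-1, (16|37)=+1; sign (−1)^0·-1^2·+1^1 = +1.
(74, -682 / ℚ) ramifies at {11, 31}: a division algebra.

[11, 31]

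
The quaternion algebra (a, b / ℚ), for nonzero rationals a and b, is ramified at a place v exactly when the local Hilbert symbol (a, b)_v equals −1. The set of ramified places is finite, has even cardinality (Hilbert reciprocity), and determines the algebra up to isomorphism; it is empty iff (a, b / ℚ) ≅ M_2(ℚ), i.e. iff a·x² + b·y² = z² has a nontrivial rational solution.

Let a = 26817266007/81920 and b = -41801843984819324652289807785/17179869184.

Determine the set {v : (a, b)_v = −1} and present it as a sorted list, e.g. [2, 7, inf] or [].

[2, 3, 19, 43]

(a, b) ≡ (126635, -6458385) mod (ℚ^×)²; places V = {2, 3, 5, 7, 17, 19, 31, 43, ∞}.
(a,b)_∞: sgn(126635)=+, sgn(-6458385)=−, so +1.
(a,b)_31: α=1, u≡22; β=3, v≡7 (mod 31); (22|31)=-1, (7|31)=+1; sign (−1)^1·-1^3·+1^1 = +1.
(a,b)_5: α=-1, u≡3; β=1, v≡2 (mod 5); (3|5)=-1, (2|5)=-1; sign (−1)^0·-1^1·-1^-1 = +1.
(a,b)_3: α=2, u≡2; β=7, v≡2 (mod 3); (2|3)=-1, (2|3)=-1; sign (−1)^0·-1^7·-1^2 = -1.
(a,b)_19: α=1, u≡18; β=3, v≡13 (mod 19); (18|19)=-1, (13|19)=-1; sign (−1)^1·-1^3·-1^1 = -1.
(a,b)_7: α=6, u≡5; β=12, v≡2 (mod 7); (5|7)=-1, (2|7)=+1; sign (−1)^0·-1^12·+1^6 = +1.
(a,b)_17: α=0, u≡13; β=1, v≡11 (mod 17); (13|17)=+1, (11|17)=-1; sign (−1)^0·+1^1·-1^0 = +1.
(a,b)_2: α=-14, β=-34; u≡3, v≡7 (mod 8); ε(u)ε(v)=1·1, αω(v)=-14·0, βω(u)=-34·1; sum ≡ 1  ⇒  -1.
(a,b)_43: α=1, u≡11; β=3, v≡38 (mod 43); (11|43)=+1, (38|43)=+1; sign (−1)^1·+1^3·+1^1 = -1.
Ram(126635, -6458385) = {2, 3, 19, 43}; no ℚ_2-point on the conic.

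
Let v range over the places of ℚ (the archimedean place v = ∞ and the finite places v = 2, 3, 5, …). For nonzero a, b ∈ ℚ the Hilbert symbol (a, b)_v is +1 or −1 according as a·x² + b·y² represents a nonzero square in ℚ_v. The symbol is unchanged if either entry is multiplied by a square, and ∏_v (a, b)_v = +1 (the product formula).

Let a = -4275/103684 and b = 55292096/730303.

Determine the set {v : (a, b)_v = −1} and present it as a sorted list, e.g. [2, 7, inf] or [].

(a, b) ≡ (-19, 6293) mod (ℚ^×)²; places V = {2, 3, 5, 7, 17, 19, 23, 29, 31, ∞}.
(a,b)_2: α=-2, β=6; u≡5, v≡5 (mod 8); ε(u)ε(v)=0·0, αω(v)=-2·1, βω(u)=6·1; sum ≡ 0  ⇒  +1.
(a,b)_∞: sgn(-19)=−, sgn(6293)=+, so +1.
(a,b)_5: α=2, u≡1; β=0, v≡2 (mod 5); (1|5)=+1, (2|5)=-1; sign (−1)^0·+1^0·-1^2 = +1.
(a,b)_7: α=-2, u≡1; β=-1, v≡6 (mod 7); (1|7)=+1, (6|7)=-1; sign (−1)^0·+1^-1·-1^-2 = +1.
(a,b)_3: α=2, u≡2; β=0, v≡2 (mod 3); (2|3)=-1, (2|3)=-1; sign (−1)^0·-1^0·-1^2 = +1.
(a,b)_17: α=0, u≡9; β=-2, v≡5 (mod 17); (9|17)=+1, (5|17)=-1; sign (−1)^0·+1^-2·-1^0 = +1.
(a,b)_19: α=1, u≡3; β=-2, v≡7 (mod 19); (3|19)=-1, (7|19)=+1; sign (−1)^0·-1^-2·+1^1 = +1.
(a,b)_29: α=0, u≡18; β=1, v≡17 (mod 29); (18|29)=-1, (17|29)=-1; sign (−1)^0·-1^1·-1^0 = -1.
(a,b)_31: α=0, u≡11; β=3, v≡24 (mod 31); (11|31)=-1, (24|31)=-1; sign (−1)^0·-1^3·-1^0 = -1.
(a,b)_23: α=-2, u≡6; β=0, v≡17 (mod 23); (6|23)=+1, (17|23)=-1; sign (−1)^0·+1^0·-1^-2 = +1.
|Ram(-19, 6293)| = 2, even; anisotropic at {29, 31}.

[29, 31]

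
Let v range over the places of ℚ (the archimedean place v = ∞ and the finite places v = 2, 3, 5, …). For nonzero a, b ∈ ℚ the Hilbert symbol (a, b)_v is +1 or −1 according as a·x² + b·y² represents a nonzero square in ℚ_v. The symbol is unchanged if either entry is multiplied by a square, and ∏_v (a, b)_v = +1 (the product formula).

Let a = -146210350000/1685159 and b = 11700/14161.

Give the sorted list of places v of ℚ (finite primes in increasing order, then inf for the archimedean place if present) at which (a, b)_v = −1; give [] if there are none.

[5, 7, 11, 13]

(a, b) ≡ (-85085, 13) mod (ℚ^×)²; places V = {2, 3, 5, 7, 11, 13, 17, ∞}.
(a,b)_17: α=-3, u≡14; β=-2, v≡15 (mod 17); (14|17)=-1, (15|17)=+1; sign (−1)^0·-1^-2·+1^-3 = +1.
(a,b)_5: α=5, u≡2; β=2, v≡3 (mod 5); (2|5)=-1, (3|5)=-1; sign (−1)^0·-1^2·-1^5 = -1.
(a,b)_2: α=4, β=2; u≡3, v≡5 (mod 8); ε(u)ε(v)=1·0, αω(v)=4·1, βω(u)=2·1; sum ≡ 0  ⇒  +1.
(a,b)_∞: sgn(-85085)=−, sgn(13)=+, so +1.
(a,b)_7: α=-3, u≡1; β=-2, v≡5 (mod 7); (1|7)=+1, (5|7)=-1; sign (−1)^0·+1^-2·-1^-3 = -1.
(a,b)_13: α=3, u≡2; β=1, v≡4 (mod 13); (2|13)=-1, (4|13)=+1; sign (−1)^0·-1^1·+1^3 = -1.
(a,b)_11: α=3, u≡5; β=0, v≡10 (mod 11); (5|11)=+1, (10|11)=-1; sign (−1)^0·+1^0·-1^3 = -1.
(a,b)_3: α=0, u≡1; β=2, v≡1 (mod 3); (1|3)=+1, (1|3)=+1; sign (−1)^0·+1^2·+1^0 = +1.
Ram(-85085, 13) = {5, 7, 11, 13}; no ℚ_5-point on the conic.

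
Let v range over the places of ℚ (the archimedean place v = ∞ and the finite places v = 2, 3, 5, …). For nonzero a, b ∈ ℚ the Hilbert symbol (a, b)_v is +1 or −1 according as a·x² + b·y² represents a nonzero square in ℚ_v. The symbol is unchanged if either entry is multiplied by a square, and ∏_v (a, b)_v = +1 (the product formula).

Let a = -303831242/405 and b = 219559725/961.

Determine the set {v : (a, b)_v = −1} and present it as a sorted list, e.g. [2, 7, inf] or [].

Mod squares: a ≡ -74290, b ≡ 975821. Check v ∈ {∞, 2, 3, 5, 7, 11, 13, 17, 19, 23, 29, 31}.
v=23: a=23^1·(≡3), b=23^1·(≡15) mod 23; (3|23)=+1, (15|23)=-1; (−1)^{1·1·11}·(+1)^1·(-1)^1 = +1.
v=17: a=17^1·(≡1), b=17^0·(≡15) mod 17; (1|17)=+1, (15|17)=+1; (−1)^{1·0·8}·(+1)^0·(+1)^1 = +1.
v=29: a=29^0·(≡11), b=29^1·(≡6) mod 29; (11|29)=-1, (6|29)=+1; (−1)^{0·1·14}·(-1)^1·(+1)^0 = -1.
v=3: a=3^-4·(≡2), b=3^2·(≡2) mod 3; (2|3)=-1, (2|3)=-1; (−1)^{-4·2·1}·(-1)^2·(-1)^-4 = +1.
v=11: a=11^2·(≡5), b=11^1·(≡6) mod 11; (5|11)=+1, (6|11)=-1; (−1)^{2·1·5}·(+1)^1·(-1)^2 = +1.
v=13: a=13^2·(≡2), b=13^0·(≡5) mod 13; (2|13)=-1, (5|13)=-1; (−1)^{2·0·6}·(-1)^0·(-1)^2 = +1.
v=31: a=31^0·(≡3), b=31^-2·(≡24) mod 31; (3|31)=-1, (24|31)=-1; (−1)^{0·-2·15}·(-1)^-2·(-1)^0 = +1.
v=∞: -74290 < 0 and 975821 > 0  ⇒  (a,b)_∞ = +1.
v=5: a=5^-1·(≡3), b=5^2·(≡4) mod 5; (3|5)=-1, (4|5)=+1; (−1)^{-1·2·2}·(-1)^2·(+1)^-1 = +1.
v=7: a=7^0·(≡1), b=7^1·(≡6) mod 7; (1|7)=+1, (6|7)=-1; (−1)^{0·1·3}·(+1)^1·(-1)^0 = +1.
v=2: v_2(a)=1, v_2(b)=0; units ≡ 7, 5 (mod 8); ε·ε+αω+βω = 1·0+1·1+0·0 ≡ 1  ⇒  (a,b)_2 = -1.
v=19: a=19^1·(≡7), b=19^1·(≡15) mod 19; (7|19)=+1, (15|19)=-1; (−1)^{1·1·9}·(+1)^1·(-1)^1 = +1.
|Ram(-74290, 975821)| = 2, even; anisotropic at {2, 29}.

[2, 29]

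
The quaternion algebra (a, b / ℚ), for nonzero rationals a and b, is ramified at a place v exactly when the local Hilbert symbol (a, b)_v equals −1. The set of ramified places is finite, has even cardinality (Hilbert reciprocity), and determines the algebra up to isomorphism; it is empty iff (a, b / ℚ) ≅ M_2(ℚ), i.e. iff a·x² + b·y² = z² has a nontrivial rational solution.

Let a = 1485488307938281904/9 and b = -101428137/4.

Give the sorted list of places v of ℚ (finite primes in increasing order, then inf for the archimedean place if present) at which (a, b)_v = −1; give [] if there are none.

Mod squares: a ≡ 731, b ≡ -11269793. Check v ∈ {∞, 2, 3, 17, 19, 23, 37, 41, 43}.
v=37: a=37^2·(≡7), b=37^1·(≡35) mod 37; (7|37)=+1, (35|37)=-1; (−1)^{2·1·18}·(+1)^1·(-1)^2 = +1.
v=19: a=19^2·(≡1), b=19^1·(≡3) mod 19; (1|19)=+1, (3|19)=-1; (−1)^{2·1·9}·(+1)^1·(-1)^2 = +1.
v=41: a=41^2·(≡17), b=41^1·(≡31) mod 41; (17|41)=-1, (31|41)=+1; (−1)^{2·1·20}·(-1)^1·(+1)^2 = -1.
v=∞: 731 > 0 and -11269793 < 0  ⇒  (a,b)_∞ = +1.
v=23: a=23^2·(≡9), b=23^1·(≡8) mod 23; (9|23)=+1, (8|23)=+1; (−1)^{2·1·11}·(+1)^1·(+1)^2 = +1.
v=2: v_2(a)=4, v_2(b)=-2; units ≡ 3, 7 (mod 8); ε·ε+αω+βω = 1·1+4·0+-2·1 ≡ 1  ⇒  (a,b)_2 = -1.
v=17: a=17^3·(≡8), b=17^1·(≡11) mod 17; (8|17)=+1, (11|17)=-1; (−1)^{3·1·8}·(+1)^1·(-1)^3 = -1.
v=43: a=43^1·(≡40), b=43^0·(≡12) mod 43; (40|43)=+1, (12|43)=-1; (−1)^{1·0·21}·(+1)^0·(-1)^1 = -1.
v=3: a=3^-2·(≡2), b=3^2·(≡1) mod 3; (2|3)=-1, (1|3)=+1; (−1)^{-2·2·1}·(-1)^2·(+1)^-2 = +1.
Ram(731, -11269793) = {2, 17, 41, 43}; no ℚ_2-point on the conic.

[2, 17, 41, 43]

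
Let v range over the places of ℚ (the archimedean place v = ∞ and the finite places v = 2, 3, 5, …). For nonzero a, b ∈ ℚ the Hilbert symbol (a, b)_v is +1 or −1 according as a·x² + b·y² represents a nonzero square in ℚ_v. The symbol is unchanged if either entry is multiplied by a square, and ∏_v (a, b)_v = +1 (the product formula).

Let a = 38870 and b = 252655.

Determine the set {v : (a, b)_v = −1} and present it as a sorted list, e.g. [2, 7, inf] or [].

Mod squares: a ≡ 230, b ≡ 1495. Check v ∈ {∞, 2, 5, 13, 23}.
v=13: a=13^2·(≡9), b=13^3·(≡11) mod 13; (9|13)=+1, (11|13)=-1; (−1)^{2·3·6}·(+1)^3·(-1)^2 = +1.
v=∞: 230 > 0 and 1495 > 0  ⇒  (a,b)_∞ = +1.
v=5: a=5^1·(≡4), b=5^1·(≡1) mod 5; (4|5)=+1, (1|5)=+1; (−1)^{1·1·2}·(+1)^1·(+1)^1 = +1.
v=23: a=23^1·(≡11), b=23^1·(≡14) mod 23; (11|23)=-1, (14|23)=-1; (−1)^{1·1·11}·(-1)^1·(-1)^1 = -1.
v=2: v_2(a)=1, v_2(b)=0; units ≡ 3, 7 (mod 8); ε·ε+αω+βω = 1·1+1·0+0·1 ≡ 1  ⇒  (a,b)_2 = -1.
Ram(230, 1495) = {2, 23}; no ℚ_2-point on the conic.

[2, 23]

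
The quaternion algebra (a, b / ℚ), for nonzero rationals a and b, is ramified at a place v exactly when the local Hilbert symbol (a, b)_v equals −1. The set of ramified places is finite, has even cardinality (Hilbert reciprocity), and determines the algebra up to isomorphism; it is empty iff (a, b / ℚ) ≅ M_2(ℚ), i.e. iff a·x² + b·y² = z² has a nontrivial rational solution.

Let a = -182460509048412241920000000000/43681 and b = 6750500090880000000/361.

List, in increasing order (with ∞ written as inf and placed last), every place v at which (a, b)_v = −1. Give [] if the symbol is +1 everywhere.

[2, 5, 7, 17]

Mod squares: a ≡ -182, b ≡ 23205. Check v ∈ {∞, 2, 3, 5, 7, 11, 13, 17, 19, 41}.
v=5: a=5^10·(≡2), b=5^7·(≡4) mod 5; (2|5)=-1, (4|5)=+1; (−1)^{10·7·2}·(-1)^7·(+1)^10 = -1.
v=2: v_2(a)=25, v_2(b)=16; units ≡ 5, 5 (mod 8); ε·ε+αω+βω = 0·0+25·1+16·1 ≡ 1  ⇒  (a,b)_2 = -1.
v=13: a=13^5·(≡1), b=13^3·(≡3) mod 13; (1|13)=+1, (3|13)=+1; (−1)^{5·3·6}·(+1)^3·(+1)^5 = +1.
v=7: a=7^3·(≡2), b=7^1·(≡2) mod 7; (2|7)=+1, (2|7)=+1; (−1)^{3·1·3}·(+1)^1·(+1)^3 = -1.
v=∞: -182 < 0 and 23205 > 0  ⇒  (a,b)_∞ = +1.
v=3: a=3^2·(≡1), b=3^1·(≡1) mod 3; (1|3)=+1, (1|3)=+1; (−1)^{2·1·1}·(+1)^1·(+1)^2 = +1.
v=19: a=19^-2·(≡12), b=19^-2·(≡1) mod 19; (12|19)=-1, (1|19)=+1; (−1)^{-2·-2·9}·(-1)^-2·(+1)^-2 = +1.
v=17: a=17^2·(≡7), b=17^1·(≡5) mod 17; (7|17)=-1, (5|17)=-1; (−1)^{2·1·8}·(-1)^1·(-1)^2 = -1.
v=41: a=41^2·(≡20), b=41^2·(≡4) mod 41; (20|41)=+1, (4|41)=+1; (−1)^{2·2·20}·(+1)^2·(+1)^2 = +1.
v=11: a=11^-2·(≡1), b=11^0·(≡2) mod 11; (1|11)=+1, (2|11)=-1; (−1)^{-2·0·5}·(+1)^0·(-1)^-2 = +1.
Ram(-182, 23205) = {2, 5, 7, 17}; no ℚ_2-point on the conic.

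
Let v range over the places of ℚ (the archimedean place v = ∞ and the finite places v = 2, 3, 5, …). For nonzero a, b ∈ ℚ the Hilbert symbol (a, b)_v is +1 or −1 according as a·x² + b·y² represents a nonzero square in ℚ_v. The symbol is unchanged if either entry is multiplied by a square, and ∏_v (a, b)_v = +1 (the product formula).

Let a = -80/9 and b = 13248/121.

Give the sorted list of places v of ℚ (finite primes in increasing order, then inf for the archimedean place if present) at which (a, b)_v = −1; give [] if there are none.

Mod squares: a ≡ -5, b ≡ 23. Check v ∈ {∞, 2, 3, 5, 11, 23}.
v=2: v_2(a)=4, v_2(b)=6; units ≡ 3, 7 (mod 8); ε·ε+αω+βω = 1·1+4·0+6·1 ≡ 1  ⇒  (a,b)_2 = -1.
v=11: a=11^0·(≡7), b=11^-2·(≡4) mod 11; (7|11)=-1, (4|11)=+1; (−1)^{0·-2·5}·(-1)^-2·(+1)^0 = +1.
v=∞: -5 < 0 and 23 > 0  ⇒  (a,b)_∞ = +1.
v=3: a=3^-2·(≡1), b=3^2·(≡2) mod 3; (1|3)=+1, (2|3)=-1; (−1)^{-2·2·1}·(+1)^2·(-1)^-2 = +1.
v=5: a=5^1·(≡1), b=5^0·(≡3) mod 5; (1|5)=+1, (3|5)=-1; (−1)^{1·0·2}·(+1)^0·(-1)^1 = -1.
v=23: a=23^0·(≡9), b=23^1·(≡4) mod 23; (9|23)=+1, (4|23)=+1; (−1)^{0·1·11}·(+1)^1·(+1)^0 = +1.
(-5, 23 / ℚ) ramifies at {2, 5}: a division algebra.

[2, 5]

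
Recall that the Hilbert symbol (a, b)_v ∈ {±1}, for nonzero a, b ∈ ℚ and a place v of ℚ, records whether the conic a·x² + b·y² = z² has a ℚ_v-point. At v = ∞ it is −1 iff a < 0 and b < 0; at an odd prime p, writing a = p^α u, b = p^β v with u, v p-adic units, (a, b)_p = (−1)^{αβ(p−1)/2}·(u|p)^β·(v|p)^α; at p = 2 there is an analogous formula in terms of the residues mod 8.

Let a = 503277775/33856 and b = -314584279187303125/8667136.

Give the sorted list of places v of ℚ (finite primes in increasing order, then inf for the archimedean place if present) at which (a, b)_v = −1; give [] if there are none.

(a, b) ≡ (2431, -85) mod (ℚ^×)²; places V = {2, 5, 7, 11, 13, 17, 23, ∞}.
(a,b)_7: α=2, u≡2; β=2, v≡6 (mod 7); (2|7)=+1, (6|7)=-1; sign (−1)^0·+1^2·-1^2 = +1.
(a,b)_∞: sgn(2431)=+, sgn(-85)=−, so +1.
(a,b)_13: α=3, u≡7; β=4, v≡2 (mod 13); (7|13)=-1, (2|13)=-1; sign (−1)^0·-1^4·-1^3 = -1.
(a,b)_11: α=1, u≡3; β=4, v≡9 (mod 11); (3|11)=+1, (9|11)=+1; sign (−1)^0·+1^4·+1^1 = +1.
(a,b)_2: α=-6, β=-14; u≡7, v≡3 (mod 8); ε(u)ε(v)=1·1, αω(v)=-6·1, βω(u)=-14·0; sum ≡ 1  ⇒  -1.
(a,b)_17: α=1, u≡3; β=3, v≡3 (mod 17); (3|17)=-1, (3|17)=-1; sign (−1)^0·-1^3·-1^1 = +1.
(a,b)_23: α=-2, u≡12; β=-2, v≡17 (mod 23); (12|23)=+1, (17|23)=-1; sign (−1)^0·+1^-2·-1^-2 = +1.
(a,b)_5: α=2, u≡1; β=5, v≡3 (mod 5); (1|5)=+1, (3|5)=-1; sign (−1)^0·+1^5·-1^2 = +1.
(2431, -85 / ℚ) ramifies at {2, 13}: a division algebra.

[2, 13]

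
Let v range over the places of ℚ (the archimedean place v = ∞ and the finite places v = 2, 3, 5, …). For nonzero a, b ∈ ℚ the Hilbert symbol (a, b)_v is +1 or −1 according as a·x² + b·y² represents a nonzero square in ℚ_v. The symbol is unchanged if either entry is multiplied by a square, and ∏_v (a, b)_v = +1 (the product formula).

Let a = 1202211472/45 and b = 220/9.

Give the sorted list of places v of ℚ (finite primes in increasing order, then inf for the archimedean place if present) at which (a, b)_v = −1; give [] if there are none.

(a, b) ≡ (63365, 55) mod (ℚ^×)²; places V = {2, 3, 5, 7, 11, 19, 23, 29, ∞}.
(a,b)_5: α=-1, u≡3; β=1, v≡1 (mod 5); (3|5)=-1, (1|5)=+1; sign (−1)^0·-1^1·+1^-1 = -1.
(a,b)_∞: sgn(63365)=+, sgn(55)=+, so +1.
(a,b)_23: α=1, u≡12; β=0, v≡4 (mod 23); (12|23)=+1, (4|23)=+1; sign (−1)^0·+1^0·+1^1 = +1.
(a,b)_2: α=4, β=2; u≡5, v≡7 (mod 8); ε(u)ε(v)=0·1, αω(v)=4·0, βω(u)=2·1; sum ≡ 0  ⇒  +1.
(a,b)_7: α=2, u≡4; β=0, v≡5 (mod 7); (4|7)=+1, (5|7)=-1; sign (−1)^0·+1^0·-1^2 = +1.
(a,b)_3: α=-2, u≡2; β=-2, v≡1 (mod 3); (2|3)=-1, (1|3)=+1; sign (−1)^0·-1^-2·+1^-2 = +1.
(a,b)_19: α=1, u≡10; β=0, v≡16 (mod 19); (10|19)=-1, (16|19)=+1; sign (−1)^0·-1^0·+1^1 = +1.
(a,b)_11: α=2, u≡3; β=1, v≡1 (mod 11); (3|11)=+1, (1|11)=+1; sign (−1)^0·+1^1·+1^2 = +1.
(a,b)_29: α=1, u≡26; β=0, v≡18 (mod 29); (26|29)=-1, (18|29)=-1; sign (−1)^0·-1^0·-1^1 = -1.
|Ram(63365, 55)| = 2, even; anisotropic at {5, 29}.

[5, 29]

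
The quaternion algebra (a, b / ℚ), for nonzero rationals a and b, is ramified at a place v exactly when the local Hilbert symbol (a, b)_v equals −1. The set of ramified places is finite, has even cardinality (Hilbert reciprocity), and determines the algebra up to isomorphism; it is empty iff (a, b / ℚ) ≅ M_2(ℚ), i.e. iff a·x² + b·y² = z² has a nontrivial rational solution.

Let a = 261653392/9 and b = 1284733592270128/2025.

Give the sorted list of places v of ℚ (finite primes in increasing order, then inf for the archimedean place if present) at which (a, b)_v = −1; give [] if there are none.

[11, 13, 17, 31]

(a, b) ≡ (17017, 403) mod (ℚ^×)²; places V = {2, 3, 5, 7, 11, 13, 17, 31, ∞}.
(a,b)_2: α=4, β=4; u≡1, v≡3 (mod 8); ε(u)ε(v)=0·1, αω(v)=4·1, βω(u)=4·0; sum ≡ 0  ⇒  +1.
(a,b)_11: α=1, u≡7; β=4, v≡10 (mod 11); (7|11)=-1, (10|11)=-1; sign (−1)^0·-1^4·-1^1 = -1.
(a,b)_3: α=-2, u≡1; β=-4, v≡1 (mod 3); (1|3)=+1, (1|3)=+1; sign (−1)^0·+1^-4·+1^-2 = +1.
(a,b)_∞: sgn(17017)=+, sgn(403)=+, so +1.
(a,b)_5: α=0, u≡3; β=-2, v≡3 (mod 5); (3|5)=-1, (3|5)=-1; sign (−1)^0·-1^-2·-1^0 = +1.
(a,b)_31: α=2, u≡24; β=3, v≡30 (mod 31); (24|31)=-1, (30|31)=-1; sign (−1)^0·-1^3·-1^2 = -1.
(a,b)_17: α=1, u≡2; β=2, v≡7 (mod 17); (2|17)=+1, (7|17)=-1; sign (−1)^0·+1^2·-1^1 = -1.
(a,b)_13: α=1, u≡10; β=1, v≡8 (mod 13); (10|13)=+1, (8|13)=-1; sign (−1)^0·+1^1·-1^1 = -1.
(a,b)_7: α=1, u≡4; β=2, v≡1 (mod 7); (4|7)=+1, (1|7)=+1; sign (−1)^0·+1^2·+1^1 = +1.
Ram(17017, 403) = {11, 13, 17, 31}; no ℚ_11-point on the conic.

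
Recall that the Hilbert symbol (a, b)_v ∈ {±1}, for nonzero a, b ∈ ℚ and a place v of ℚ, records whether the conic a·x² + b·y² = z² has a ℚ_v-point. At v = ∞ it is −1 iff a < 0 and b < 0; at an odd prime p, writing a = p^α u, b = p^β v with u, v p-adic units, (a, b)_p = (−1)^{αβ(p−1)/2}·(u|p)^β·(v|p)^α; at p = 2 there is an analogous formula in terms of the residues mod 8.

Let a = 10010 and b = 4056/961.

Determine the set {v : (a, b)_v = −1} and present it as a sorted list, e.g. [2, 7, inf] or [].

Mod squares: a ≡ 10010, b ≡ 6. Check v ∈ {∞, 2, 3, 5, 7, 11, 13, 31}.
v=7: a=7^1·(≡2), b=7^0·(≡5) mod 7; (2|7)=+1, (5|7)=-1; (−1)^{1·0·3}·(+1)^0·(-1)^1 = -1.
v=∞: 10010 > 0 and 6 > 0  ⇒  (a,b)_∞ = +1.
v=3: a=3^0·(≡2), b=3^1·(≡2) mod 3; (2|3)=-1, (2|3)=-1; (−1)^{0·1·1}·(-1)^1·(-1)^0 = -1.
v=13: a=13^1·(≡3), b=13^2·(≡2) mod 13; (3|13)=+1, (2|13)=-1; (−1)^{1·2·6}·(+1)^2·(-1)^1 = -1.
v=11: a=11^1·(≡8), b=11^0·(≡2) mod 11; (8|11)=-1, (2|11)=-1; (−1)^{1·0·5}·(-1)^0·(-1)^1 = -1.
v=5: a=5^1·(≡2), b=5^0·(≡1) mod 5; (2|5)=-1, (1|5)=+1; (−1)^{1·0·2}·(-1)^0·(+1)^1 = +1.
v=31: a=31^0·(≡28), b=31^-2·(≡26) mod 31; (28|31)=+1, (26|31)=-1; (−1)^{0·-2·15}·(+1)^-2·(-1)^0 = +1.
v=2: v_2(a)=1, v_2(b)=3; units ≡ 5, 3 (mod 8); ε·ε+αω+βω = 0·1+1·1+3·1 ≡ 0  ⇒  (a,b)_2 = +1.
Ram(10010, 6) = {3, 7, 11, 13}; no ℚ_3-point on the conic.

[3, 7, 11, 13]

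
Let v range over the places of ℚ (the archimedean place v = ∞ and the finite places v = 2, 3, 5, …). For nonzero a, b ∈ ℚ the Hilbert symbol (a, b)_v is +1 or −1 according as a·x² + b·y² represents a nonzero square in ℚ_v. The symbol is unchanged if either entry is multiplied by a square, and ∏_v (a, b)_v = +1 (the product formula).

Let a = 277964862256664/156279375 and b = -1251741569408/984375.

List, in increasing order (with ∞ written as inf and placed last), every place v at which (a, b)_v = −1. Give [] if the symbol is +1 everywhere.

[11, 17, 19, 43]

Mod squares: a ≡ 602, b ≡ -2138906. Check v ∈ {∞, 2, 3, 5, 7, 11, 17, 19, 23, 43}.
v=7: a=7^-3·(≡1), b=7^-1·(≡3) mod 7; (1|7)=+1, (3|7)=-1; (−1)^{-3·-1·3}·(+1)^-1·(-1)^-3 = +1.
v=2: v_2(a)=3, v_2(b)=7; units ≡ 5, 3 (mod 8); ε·ε+αω+βω = 0·1+3·1+7·1 ≡ 0  ⇒  (a,b)_2 = +1.
v=∞: 602 > 0 and -2138906 < 0  ⇒  (a,b)_∞ = +1.
v=23: a=23^2·(≡1), b=23^2·(≡1) mod 23; (1|23)=+1, (1|23)=+1; (−1)^{2·2·11}·(+1)^2·(+1)^2 = +1.
v=5: a=5^-4·(≡2), b=5^-6·(≡4) mod 5; (2|5)=-1, (4|5)=+1; (−1)^{-4·-6·2}·(-1)^-6·(+1)^-4 = +1.
v=43: a=43^1·(≡10), b=43^1·(≡31) mod 43; (10|43)=+1, (31|43)=+1; (−1)^{1·1·21}·(+1)^1·(+1)^1 = -1.
v=3: a=3^-6·(≡2), b=3^-2·(≡1) mod 3; (2|3)=-1, (1|3)=+1; (−1)^{-6·-2·1}·(-1)^-2·(+1)^-6 = +1.
v=19: a=19^2·(≡8), b=19^1·(≡9) mod 19; (8|19)=-1, (9|19)=+1; (−1)^{2·1·9}·(-1)^1·(+1)^2 = -1.
v=11: a=11^4·(≡7), b=11^3·(≡4) mod 11; (7|11)=-1, (4|11)=+1; (−1)^{4·3·5}·(-1)^3·(+1)^4 = -1.
v=17: a=17^2·(≡11), b=17^1·(≡9) mod 17; (11|17)=-1, (9|17)=+1; (−1)^{2·1·8}·(-1)^1·(+1)^2 = -1.
|Ram(602, -2138906)| = 4, even; anisotropic at {11, 17, 19, 43}.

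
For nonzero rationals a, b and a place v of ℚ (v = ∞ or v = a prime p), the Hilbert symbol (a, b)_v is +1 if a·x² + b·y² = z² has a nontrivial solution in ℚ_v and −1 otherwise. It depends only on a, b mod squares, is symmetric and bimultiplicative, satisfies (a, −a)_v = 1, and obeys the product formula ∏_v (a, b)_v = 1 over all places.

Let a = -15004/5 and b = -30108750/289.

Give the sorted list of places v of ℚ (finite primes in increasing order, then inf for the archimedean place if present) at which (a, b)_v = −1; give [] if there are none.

(a, b) ≡ (-155, -48174) mod (ℚ^×)²; places V = {2, 3, 5, 7, 11, 17, 31, 37, ∞}.
(a,b)_37: α=0, u≡11; β=1, v≡33 (mod 37); (11|37)=+1, (33|37)=+1; sign (−1)^0·+1^1·+1^0 = +1.
(a,b)_2: α=2, β=1; u≡5, v≡1 (mod 8); ε(u)ε(v)=0·0, αω(v)=2·0, βω(u)=1·1; sum ≡ 1  ⇒  -1.
(a,b)_5: α=-1, u≡1; β=4, v≡4 (mod 5); (1|5)=+1, (4|5)=+1; sign (−1)^0·+1^4·+1^-1 = +1.
(a,b)_17: α=0, u≡15; β=-2, v≡1 (mod 17); (15|17)=+1, (1|17)=+1; sign (−1)^0·+1^-2·+1^0 = +1.
(a,b)_∞: sgn(-155)=−, sgn(-48174)=−, so -1.
(a,b)_11: α=2, u≡6; β=0, v≡7 (mod 11); (6|11)=-1, (7|11)=-1; sign (−1)^0·-1^0·-1^2 = +1.
(a,b)_3: α=0, u≡1; β=1, v≡1 (mod 3); (1|3)=+1, (1|3)=+1; sign (−1)^0·+1^1·+1^0 = +1.
(a,b)_31: α=1, u≡21; β=1, v≡29 (mod 31); (21|31)=-1, (29|31)=-1; sign (−1)^1·-1^1·-1^1 = -1.
(a,b)_7: α=0, u≡5; β=1, v≡6 (mod 7); (5|7)=-1, (6|7)=-1; sign (−1)^0·-1^1·-1^0 = -1.
Ram(-155, -48174) = {2, 7, 31, ∞}; no ℚ_2-point on the conic.

[2, 7, 31, inf]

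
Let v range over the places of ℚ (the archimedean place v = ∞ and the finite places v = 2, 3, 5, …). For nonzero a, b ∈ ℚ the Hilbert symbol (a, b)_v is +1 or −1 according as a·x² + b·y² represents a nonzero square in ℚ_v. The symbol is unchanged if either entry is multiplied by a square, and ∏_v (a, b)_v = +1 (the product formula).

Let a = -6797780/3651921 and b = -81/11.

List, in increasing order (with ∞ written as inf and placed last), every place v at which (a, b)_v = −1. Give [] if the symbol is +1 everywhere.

[11, inf]

Mod squares: a ≡ -5, b ≡ -11. Check v ∈ {∞, 2, 3, 5, 7, 11, 13, 53}.
v=2: v_2(a)=2, v_2(b)=0; units ≡ 3, 5 (mod 8); ε·ε+αω+βω = 1·0+2·1+0·1 ≡ 0  ⇒  (a,b)_2 = +1.
v=13: a=13^-2·(≡8), b=13^0·(≡8) mod 13; (8|13)=-1, (8|13)=-1; (−1)^{-2·0·6}·(-1)^0·(-1)^-2 = +1.
v=11: a=11^2·(≡7), b=11^-1·(≡7) mod 11; (7|11)=-1, (7|11)=-1; (−1)^{2·-1·5}·(-1)^-1·(-1)^2 = -1.
v=53: a=53^2·(≡2), b=53^0·(≡36) mod 53; (2|53)=-1, (36|53)=+1; (−1)^{2·0·26}·(-1)^0·(+1)^2 = +1.
v=7: a=7^-4·(≡2), b=7^0·(≡6) mod 7; (2|7)=+1, (6|7)=-1; (−1)^{-4·0·3}·(+1)^0·(-1)^-4 = +1.
v=5: a=5^1·(≡4), b=5^0·(≡4) mod 5; (4|5)=+1, (4|5)=+1; (−1)^{1·0·2}·(+1)^0·(+1)^1 = +1.
v=3: a=3^-2·(≡1), b=3^4·(≡1) mod 3; (1|3)=+1, (1|3)=+1; (−1)^{-2·4·1}·(+1)^4·(+1)^-2 = +1.
v=∞: -5 < 0 and -11 < 0  ⇒  (a,b)_∞ = -1.
|Ram(-5, -11)| = 2, even; anisotropic at {11, ∞}.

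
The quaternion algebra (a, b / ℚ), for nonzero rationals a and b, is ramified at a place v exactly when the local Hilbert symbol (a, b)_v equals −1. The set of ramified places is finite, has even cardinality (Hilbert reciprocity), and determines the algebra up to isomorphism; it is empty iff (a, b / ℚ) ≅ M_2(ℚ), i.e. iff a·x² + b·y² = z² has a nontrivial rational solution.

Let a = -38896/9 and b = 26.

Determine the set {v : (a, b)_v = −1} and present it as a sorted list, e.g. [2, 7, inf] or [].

(a, b) ≡ (-2431, 26) mod (ℚ^×)²; places V = {2, 3, 11, 13, 17, ∞}.
(a,b)_17: α=1, u≡14; β=0, v≡9 (mod 17); (14|17)=-1, (9|17)=+1; sign (−1)^0·-1^0·+1^1 = +1.
(a,b)_∞: sgn(-2431)=−, sgn(26)=+, so +1.
(a,b)_3: α=-2, u≡2; β=0, v≡2 (mod 3); (2|3)=-1, (2|3)=-1; sign (−1)^0·-1^0·-1^-2 = +1.
(a,b)_13: α=1, u≡7; β=1, v≡2 (mod 13); (7|13)=-1, (2|13)=-1; sign (−1)^0·-1^1·-1^1 = +1.
(a,b)_2: α=4, β=1; u≡1, v≡5 (mod 8); ε(u)ε(v)=0·0, αω(v)=4·1, βω(u)=1·0; sum ≡ 0  ⇒  +1.
(a,b)_11: α=1, u≡8; β=0, v≡4 (mod 11); (8|11)=-1, (4|11)=+1; sign (−1)^0·-1^0·+1^1 = +1.
Every local symbol is +1, so the conic -2431·x² + 26·y² = z² has ℚ_v-points for all v and hence a ℚ-point; (a, b / ℚ) ≅ M_2(ℚ).

[]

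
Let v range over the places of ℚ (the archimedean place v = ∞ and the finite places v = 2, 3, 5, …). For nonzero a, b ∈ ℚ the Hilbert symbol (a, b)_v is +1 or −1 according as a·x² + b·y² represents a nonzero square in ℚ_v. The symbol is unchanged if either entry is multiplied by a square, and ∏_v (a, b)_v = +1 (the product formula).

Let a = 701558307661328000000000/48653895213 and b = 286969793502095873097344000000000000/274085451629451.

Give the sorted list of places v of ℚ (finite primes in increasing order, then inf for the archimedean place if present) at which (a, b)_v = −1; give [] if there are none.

[7, 17]

Mod squares: a ≡ 13090, b ≡ 286. Check v ∈ {∞, 2, 3, 5, 7, 11, 13, 17, 19, 37, 43}.
v=43: a=43^2·(≡27), b=43^2·(≡34) mod 43; (27|43)=-1, (34|43)=-1; (−1)^{2·2·21}·(-1)^2·(-1)^2 = +1.
v=3: a=3^-6·(≡1), b=3^-6·(≡1) mod 3; (1|3)=+1, (1|3)=+1; (−1)^{-6·-6·1}·(+1)^-6·(+1)^-6 = +1.
v=13: a=13^6·(≡9), b=13^9·(≡10) mod 13; (9|13)=+1, (10|13)=+1; (−1)^{6·9·6}·(+1)^9·(+1)^6 = +1.
v=17: a=17^3·(≡6), b=17^4·(≡11) mod 17; (6|17)=-1, (11|17)=-1; (−1)^{3·4·8}·(-1)^4·(-1)^3 = -1.
v=19: a=19^-2·(≡8), b=19^0·(≡17) mod 19; (8|19)=-1, (17|19)=+1; (−1)^{-2·0·9}·(-1)^0·(+1)^-2 = +1.
v=∞: 13090 > 0 and 286 > 0  ⇒  (a,b)_∞ = +1.
v=2: v_2(a)=13, v_2(b)=19; units ≡ 1, 7 (mod 8); ε·ε+αω+βω = 0·1+13·0+19·0 ≡ 0  ⇒  (a,b)_2 = +1.
v=7: a=7^-5·(≡1), b=7^-10·(≡3) mod 7; (1|7)=+1, (3|7)=-1; (−1)^{-5·-10·3}·(+1)^-10·(-1)^-5 = -1.
v=11: a=11^-1·(≡8), b=11^-3·(≡3) mod 11; (8|11)=-1, (3|11)=+1; (−1)^{-1·-3·5}·(-1)^-3·(+1)^-1 = +1.
v=5: a=5^9·(≡2), b=5^12·(≡4) mod 5; (2|5)=-1, (4|5)=+1; (−1)^{9·12·2}·(-1)^12·(+1)^9 = +1.
v=37: a=37^0·(≡18), b=37^2·(≡36) mod 37; (18|37)=-1, (36|37)=+1; (−1)^{0·2·18}·(-1)^2·(+1)^0 = +1.
Ram(13090, 286) = {7, 17}; no ℚ_7-point on the conic.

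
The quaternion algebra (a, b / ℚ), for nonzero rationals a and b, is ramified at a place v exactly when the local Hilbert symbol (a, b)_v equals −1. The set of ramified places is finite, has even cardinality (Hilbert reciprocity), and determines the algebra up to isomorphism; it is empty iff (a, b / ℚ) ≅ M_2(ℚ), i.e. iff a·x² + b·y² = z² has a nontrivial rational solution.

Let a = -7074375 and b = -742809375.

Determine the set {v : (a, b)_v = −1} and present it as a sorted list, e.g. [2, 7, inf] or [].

[3, inf]

(a, b) ≡ (-231, -55) mod (ℚ^×)²; places V = {2, 3, 5, 7, 11, ∞}.
(a,b)_2: α=0, β=0; u≡1, v≡1 (mod 8); ε(u)ε(v)=0·0, αω(v)=0·0, βω(u)=0·0; sum ≡ 0  ⇒  +1.
(a,b)_7: α=3, u≡4; β=4, v≡4 (mod 7); (4|7)=+1, (4|7)=+1; sign (−1)^0·+1^4·+1^3 = +1.
(a,b)_3: α=1, u≡1; β=2, v≡2 (mod 3); (1|3)=+1, (2|3)=-1; sign (−1)^0·+1^2·-1^1 = -1.
(a,b)_11: α=1, u≡1; β=1, v≡6 (mod 11); (1|11)=+1, (6|11)=-1; sign (−1)^1·+1^1·-1^1 = +1.
(a,b)_∞: sgn(-231)=−, sgn(-55)=−, so -1.
(a,b)_5: α=4, u≡1; β=5, v≡1 (mod 5); (1|5)=+1, (1|5)=+1; sign (−1)^0·+1^5·+1^4 = +1.
Ram(-231, -55) = {3, ∞}; no ℚ_3-point on the conic.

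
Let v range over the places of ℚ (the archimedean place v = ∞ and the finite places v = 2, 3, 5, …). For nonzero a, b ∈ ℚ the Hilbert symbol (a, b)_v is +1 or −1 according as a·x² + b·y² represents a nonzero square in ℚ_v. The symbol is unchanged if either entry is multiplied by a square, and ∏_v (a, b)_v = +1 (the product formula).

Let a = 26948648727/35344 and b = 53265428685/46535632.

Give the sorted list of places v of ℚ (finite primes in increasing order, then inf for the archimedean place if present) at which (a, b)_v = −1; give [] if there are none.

[5, 19]

Mod squares: a ≡ 138567, b ≡ 3705. Check v ∈ {∞, 2, 3, 5, 7, 11, 13, 17, 19, 31, 43, 47}.
v=13: a=13^1·(≡9), b=13^-1·(≡4) mod 13; (9|13)=+1, (4|13)=+1; (−1)^{1·-1·6}·(+1)^-1·(+1)^1 = +1.
v=17: a=17^1·(≡8), b=17^0·(≡16) mod 17; (8|17)=+1, (16|17)=+1; (−1)^{1·0·8}·(+1)^0·(+1)^1 = +1.
v=∞: 138567 > 0 and 3705 > 0  ⇒  (a,b)_∞ = +1.
v=11: a=11^1·(≡2), b=11^-2·(≡4) mod 11; (2|11)=-1, (4|11)=+1; (−1)^{1·-2·5}·(-1)^-2·(+1)^1 = +1.
v=43: a=43^0·(≡41), b=43^-2·(≡22) mod 43; (41|43)=+1, (22|43)=-1; (−1)^{0·-2·21}·(+1)^-2·(-1)^0 = +1.
v=5: a=5^0·(≡3), b=5^1·(≡1) mod 5; (3|5)=-1, (1|5)=+1; (−1)^{0·1·2}·(-1)^1·(+1)^0 = -1.
v=31: a=31^0·(≡2), b=31^2·(≡25) mod 31; (2|31)=+1, (25|31)=+1; (−1)^{0·2·15}·(+1)^2·(+1)^0 = +1.
v=47: a=47^-2·(≡23), b=47^0·(≡10) mod 47; (23|47)=-1, (10|47)=-1; (−1)^{-2·0·23}·(-1)^0·(-1)^-2 = +1.
v=2: v_2(a)=-4, v_2(b)=-4; units ≡ 7, 1 (mod 8); ε·ε+αω+βω = 1·0+-4·0+-4·0 ≡ 0  ⇒  (a,b)_2 = +1.
v=3: a=3^5·(≡1), b=3^5·(≡2) mod 3; (1|3)=+1, (2|3)=-1; (−1)^{5·5·1}·(+1)^5·(-1)^5 = +1.
v=19: a=19^1·(≡7), b=19^1·(≡5) mod 19; (7|19)=+1, (5|19)=+1; (−1)^{1·1·9}·(+1)^1·(+1)^1 = -1.
v=7: a=7^4·(≡1), b=7^4·(≡4) mod 7; (1|7)=+1, (4|7)=+1; (−1)^{4·4·3}·(+1)^4·(+1)^4 = +1.
|Ram(138567, 3705)| = 2, even; anisotropic at {5, 19}.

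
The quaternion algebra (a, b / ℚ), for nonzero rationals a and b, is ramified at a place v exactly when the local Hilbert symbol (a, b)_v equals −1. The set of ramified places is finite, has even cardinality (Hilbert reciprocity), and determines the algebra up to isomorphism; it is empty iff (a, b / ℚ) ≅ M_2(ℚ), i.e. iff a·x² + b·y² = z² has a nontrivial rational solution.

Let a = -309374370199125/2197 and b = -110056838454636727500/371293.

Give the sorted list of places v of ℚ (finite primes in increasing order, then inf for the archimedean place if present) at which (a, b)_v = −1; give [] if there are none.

Mod squares: a ≡ -2145, b ≡ -143. Check v ∈ {∞, 2, 3, 5, 7, 11, 13, 23}.
v=3: a=3^11·(≡2), b=3^12·(≡1) mod 3; (2|3)=-1, (1|3)=+1; (−1)^{11·12·1}·(-1)^12·(+1)^11 = +1.
v=23: a=23^2·(≡21), b=23^2·(≡6) mod 23; (21|23)=-1, (6|23)=+1; (−1)^{2·2·11}·(-1)^2·(+1)^2 = +1.
v=∞: -2145 < 0 and -143 < 0  ⇒  (a,b)_∞ = -1.
v=5: a=5^3·(≡1), b=5^4·(≡2) mod 5; (1|5)=+1, (2|5)=-1; (−1)^{3·4·2}·(+1)^4·(-1)^3 = -1.
v=13: a=13^-3·(≡3), b=13^-5·(≡11) mod 13; (3|13)=+1, (11|13)=-1; (−1)^{-3·-5·6}·(+1)^-5·(-1)^-3 = -1.
v=7: a=7^4·(≡4), b=7^6·(≡4) mod 7; (4|7)=+1, (4|7)=+1; (−1)^{4·6·3}·(+1)^6·(+1)^4 = +1.
v=11: a=11^1·(≡1), b=11^3·(≡9) mod 11; (1|11)=+1, (9|11)=+1; (−1)^{1·3·5}·(+1)^3·(+1)^1 = -1.
v=2: v_2(a)=0, v_2(b)=2; units ≡ 7, 1 (mod 8); ε·ε+αω+βω = 1·0+0·0+2·0 ≡ 0  ⇒  (a,b)_2 = +1.
(-2145, -143 / ℚ) ramifies at {5, 11, 13, ∞}: a division algebra.

[5, 11, 13, inf]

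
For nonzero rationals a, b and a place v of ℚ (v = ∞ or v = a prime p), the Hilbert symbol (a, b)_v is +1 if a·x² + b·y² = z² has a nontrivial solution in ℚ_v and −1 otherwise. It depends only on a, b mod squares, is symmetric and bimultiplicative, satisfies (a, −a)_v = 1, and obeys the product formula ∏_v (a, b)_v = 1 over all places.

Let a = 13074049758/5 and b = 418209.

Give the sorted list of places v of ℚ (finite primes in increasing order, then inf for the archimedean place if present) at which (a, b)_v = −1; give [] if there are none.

Mod squares: a ≡ 13110, b ≡ 418209. Check v ∈ {∞, 2, 3, 5, 7, 11, 19, 23, 29}.
v=29: a=29^2·(≡8), b=29^1·(≡8) mod 29; (8|29)=-1, (8|29)=-1; (−1)^{2·1·14}·(-1)^1·(-1)^2 = -1.
v=19: a=19^1·(≡5), b=19^1·(≡9) mod 19; (5|19)=+1, (9|19)=+1; (−1)^{1·1·9}·(+1)^1·(+1)^1 = -1.
v=7: a=7^2·(≡3), b=7^0·(≡1) mod 7; (3|7)=-1, (1|7)=+1; (−1)^{2·0·3}·(-1)^0·(+1)^2 = +1.
v=5: a=5^-1·(≡3), b=5^0·(≡4) mod 5; (3|5)=-1, (4|5)=+1; (−1)^{-1·0·2}·(-1)^0·(+1)^-1 = +1.
v=23: a=23^1·(≡13), b=23^1·(≡13) mod 23; (13|23)=+1, (13|23)=+1; (−1)^{1·1·11}·(+1)^1·(+1)^1 = -1.
v=∞: 13110 > 0 and 418209 > 0  ⇒  (a,b)_∞ = +1.
v=3: a=3^1·(≡2), b=3^1·(≡2) mod 3; (2|3)=-1, (2|3)=-1; (−1)^{1·1·1}·(-1)^1·(-1)^1 = -1.
v=2: v_2(a)=1, v_2(b)=0; units ≡ 3, 1 (mod 8); ε·ε+αω+βω = 1·0+1·0+0·1 ≡ 0  ⇒  (a,b)_2 = +1.
v=11: a=11^2·(≡9), b=11^1·(≡3) mod 11; (9|11)=+1, (3|11)=+1; (−1)^{2·1·5}·(+1)^1·(+1)^2 = +1.
(13110, 418209 / ℚ) ramifies at {3, 19, 23, 29}: a division algebra.

[3, 19, 23, 29]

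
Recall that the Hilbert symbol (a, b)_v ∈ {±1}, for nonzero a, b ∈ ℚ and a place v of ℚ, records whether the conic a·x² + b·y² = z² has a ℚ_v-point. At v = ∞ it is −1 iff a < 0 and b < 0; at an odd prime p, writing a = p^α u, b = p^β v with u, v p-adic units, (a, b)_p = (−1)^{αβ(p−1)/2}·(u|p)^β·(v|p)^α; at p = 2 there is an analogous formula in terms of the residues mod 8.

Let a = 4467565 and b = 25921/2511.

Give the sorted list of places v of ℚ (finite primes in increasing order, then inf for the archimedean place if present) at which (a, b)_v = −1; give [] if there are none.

Mod squares: a ≡ 4467565, b ≡ 31. Check v ∈ {∞, 2, 3, 5, 7, 19, 23, 31, 37, 41}.
v=2: v_2(a)=0, v_2(b)=0; units ≡ 5, 7 (mod 8); ε·ε+αω+βω = 0·1+0·0+0·1 ≡ 0  ⇒  (a,b)_2 = +1.
v=23: a=23^0·(≡22), b=23^2·(≡18) mod 23; (22|23)=-1, (18|23)=+1; (−1)^{0·2·11}·(-1)^2·(+1)^0 = +1.
v=41: a=41^1·(≡28), b=41^0·(≡5) mod 41; (28|41)=-1, (5|41)=+1; (−1)^{1·0·20}·(-1)^0·(+1)^1 = +1.
v=7: a=7^0·(≡4), b=7^2·(≡5) mod 7; (4|7)=+1, (5|7)=-1; (−1)^{0·2·3}·(+1)^2·(-1)^0 = +1.
v=5: a=5^1·(≡3), b=5^0·(≡1) mod 5; (3|5)=-1, (1|5)=+1; (−1)^{1·0·2}·(-1)^0·(+1)^1 = +1.
v=∞: 4467565 > 0 and 31 > 0  ⇒  (a,b)_∞ = +1.
v=19: a=19^1·(≡10), b=19^0·(≡8) mod 19; (10|19)=-1, (8|19)=-1; (−1)^{1·0·9}·(-1)^0·(-1)^1 = -1.
v=37: a=37^1·(≡14), b=37^0·(≡18) mod 37; (14|37)=-1, (18|37)=-1; (−1)^{1·0·18}·(-1)^0·(-1)^1 = -1.
v=3: a=3^0·(≡1), b=3^-4·(≡1) mod 3; (1|3)=+1, (1|3)=+1; (−1)^{0·-4·1}·(+1)^-4·(+1)^0 = +1.
v=31: a=31^1·(≡27), b=31^-1·(≡28) mod 31; (27|31)=-1, (28|31)=+1; (−1)^{1·-1·15}·(-1)^-1·(+1)^1 = +1.
|Ram(4467565, 31)| = 2, even; anisotropic at {19, 37}.

[19, 37]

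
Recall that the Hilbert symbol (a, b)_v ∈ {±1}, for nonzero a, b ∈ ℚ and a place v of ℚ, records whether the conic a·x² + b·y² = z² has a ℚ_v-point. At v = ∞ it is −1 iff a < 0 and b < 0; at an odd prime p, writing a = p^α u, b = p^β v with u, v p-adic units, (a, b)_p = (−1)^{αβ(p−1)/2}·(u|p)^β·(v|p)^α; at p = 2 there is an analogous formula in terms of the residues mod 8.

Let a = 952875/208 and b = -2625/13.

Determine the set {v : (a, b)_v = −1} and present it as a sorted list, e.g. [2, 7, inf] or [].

[2, 3, 5, 7]

Mod squares: a ≡ 455, b ≡ -1365. Check v ∈ {∞, 2, 3, 5, 7, 11, 13}.
v=2: v_2(a)=-4, v_2(b)=0; units ≡ 7, 3 (mod 8); ε·ε+αω+βω = 1·1+-4·1+0·0 ≡ 1  ⇒  (a,b)_2 = -1.
v=7: a=7^1·(≡2), b=7^1·(≡4) mod 7; (2|7)=+1, (4|7)=+1; (−1)^{1·1·3}·(+1)^1·(+1)^1 = -1.
v=11: a=11^2·(≡1), b=11^0·(≡2) mod 11; (1|11)=+1, (2|11)=-1; (−1)^{2·0·5}·(+1)^0·(-1)^2 = +1.
v=5: a=5^3·(≡1), b=5^3·(≡3) mod 5; (1|5)=+1, (3|5)=-1; (−1)^{3·3·2}·(+1)^3·(-1)^3 = -1.
v=13: a=13^-1·(≡9), b=13^-1·(≡1) mod 13; (9|13)=+1, (1|13)=+1; (−1)^{-1·-1·6}·(+1)^-1·(+1)^-1 = +1.
v=3: a=3^2·(≡2), b=3^1·(≡1) mod 3; (2|3)=-1, (1|3)=+1; (−1)^{2·1·1}·(-1)^1·(+1)^2 = -1.
v=∞: 455 > 0 and -1365 < 0  ⇒  (a,b)_∞ = +1.
|Ram(455, -1365)| = 4, even; anisotropic at {2, 3, 5, 7}.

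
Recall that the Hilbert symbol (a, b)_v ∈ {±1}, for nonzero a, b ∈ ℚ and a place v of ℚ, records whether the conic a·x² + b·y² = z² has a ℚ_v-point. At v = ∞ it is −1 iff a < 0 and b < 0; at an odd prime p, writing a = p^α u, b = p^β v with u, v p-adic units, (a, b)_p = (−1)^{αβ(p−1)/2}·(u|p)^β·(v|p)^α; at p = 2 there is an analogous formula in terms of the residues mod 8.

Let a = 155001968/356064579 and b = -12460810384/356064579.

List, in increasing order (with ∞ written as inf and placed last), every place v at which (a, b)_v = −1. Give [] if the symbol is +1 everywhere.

(a, b) ≡ (437, -19) mod (ℚ^×)²; places V = {2, 3, 11, 13, 19, 23, 37, 43, 59, ∞}.
(a,b)_3: α=-4, u≡2; β=-4, v≡2 (mod 3); (2|3)=-1, (2|3)=-1; sign (−1)^0·-1^-4·-1^-4 = +1.
(a,b)_2: α=4, β=4; u≡5, v≡5 (mod 8); ε(u)ε(v)=0·0, αω(v)=4·1, βω(u)=4·1; sum ≡ 0  ⇒  +1.
(a,b)_11: α=2, u≡7; β=2, v≡4 (mod 11); (7|11)=-1, (4|11)=+1; sign (−1)^0·-1^2·+1^2 = +1.
(a,b)_19: α=-1, u≡7; β=-1, v≡18 (mod 19); (7|19)=+1, (18|19)=-1; sign (−1)^1·+1^-1·-1^-1 = +1.
(a,b)_43: α=0, u≡28; β=2, v≡10 (mod 43); (28|43)=-1, (10|43)=+1; sign (−1)^0·-1^2·+1^0 = +1.
(a,b)_37: α=-2, u≡9; β=-2, v≡2 (mod 37); (9|37)=+1, (2|37)=-1; sign (−1)^0·+1^-2·-1^-2 = +1.
(a,b)_59: α=2, u≡39; β=2, v≡2 (mod 59); (39|59)=-1, (2|59)=-1; sign (−1)^0·-1^2·-1^2 = +1.
(a,b)_∞: sgn(437)=+, sgn(-19)=−, so +1.
(a,b)_13: α=-2, u≡8; β=-2, v≡8 (mod 13); (8|13)=-1, (8|13)=-1; sign (−1)^0·-1^-2·-1^-2 = +1.
(a,b)_23: α=1, u≡19; β=0, v≡13 (mod 23); (19|23)=-1, (13|23)=+1; sign (−1)^0·-1^0·+1^1 = +1.
Ram(a, b) = ∅: the form 437·x² + -19·y² − z² is isotropic over every ℚ_v, so by Hasse–Minkowski it is isotropic over ℚ.

[]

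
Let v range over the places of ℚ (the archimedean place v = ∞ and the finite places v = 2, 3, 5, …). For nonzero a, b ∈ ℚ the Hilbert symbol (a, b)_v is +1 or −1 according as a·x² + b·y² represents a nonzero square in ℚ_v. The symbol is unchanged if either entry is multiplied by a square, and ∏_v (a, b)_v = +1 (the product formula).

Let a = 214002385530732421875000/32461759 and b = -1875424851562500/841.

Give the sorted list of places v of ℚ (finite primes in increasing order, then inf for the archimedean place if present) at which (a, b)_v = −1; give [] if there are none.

[23, 29]

(a, b) ≡ (1540770, -105) mod (ℚ^×)²; places V = {2, 3, 5, 7, 11, 23, 29, ∞}.
(a,b)_7: α=7, u≡1; β=5, v≡5 (mod 7); (1|7)=+1, (5|7)=-1; sign (−1)^1·+1^5·-1^7 = +1.
(a,b)_29: α=-3, u≡2; β=-2, v≡17 (mod 29); (2|29)=-1, (17|29)=-1; sign (−1)^0·-1^-2·-1^-3 = -1.
(a,b)_3: α=7, u≡2; β=3, v≡1 (mod 3); (2|3)=-1, (1|3)=+1; sign (−1)^1·-1^3·+1^7 = +1.
(a,b)_11: α=-3, u≡6; β=0, v≡3 (mod 11); (6|11)=-1, (3|11)=+1; sign (−1)^0·-1^0·+1^-3 = +1.
(a,b)_2: α=3, β=2; u≡1, v≡7 (mod 8); ε(u)ε(v)=0·1, αω(v)=3·0, βω(u)=2·0; sum ≡ 0  ⇒  +1.
(a,b)_23: α=3, u≡17; β=2, v≡14 (mod 23); (17|23)=-1, (14|23)=-1; sign (−1)^0·-1^2·-1^3 = -1.
(a,b)_5: α=13, u≡4; β=9, v≡1 (mod 5); (4|5)=+1, (1|5)=+1; sign (−1)^0·+1^9·+1^13 = +1.
(a,b)_∞: sgn(1540770)=+, sgn(-105)=−, so +1.
(1540770, -105 / ℚ) ramifies at {23, 29}: a division algebra.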